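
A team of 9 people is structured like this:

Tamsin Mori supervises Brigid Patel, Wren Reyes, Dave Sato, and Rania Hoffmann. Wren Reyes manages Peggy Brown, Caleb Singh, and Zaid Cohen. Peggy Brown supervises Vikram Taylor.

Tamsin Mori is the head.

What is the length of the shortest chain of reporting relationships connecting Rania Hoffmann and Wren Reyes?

Rania Hoffmann is 1 level below Tamsin Mori, and Wren Reyes is 1 level below Tamsin Mori (their lowest common manager). The shortest path runs up from Rania Hoffmann to Tamsin Mori and back down to Wren Reyes: 1 + 1 = 2 links.

2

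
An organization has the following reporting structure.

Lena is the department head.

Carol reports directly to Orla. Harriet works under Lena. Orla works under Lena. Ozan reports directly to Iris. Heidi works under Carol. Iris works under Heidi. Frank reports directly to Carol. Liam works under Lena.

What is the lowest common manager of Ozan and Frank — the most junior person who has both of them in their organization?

Ozan's chain of managers is Iris, Heidi, Carol, Orla, Lena. Frank's chain of managers is Carol, Orla, Lena. The first manager that appears in both chains is Carol.

Carol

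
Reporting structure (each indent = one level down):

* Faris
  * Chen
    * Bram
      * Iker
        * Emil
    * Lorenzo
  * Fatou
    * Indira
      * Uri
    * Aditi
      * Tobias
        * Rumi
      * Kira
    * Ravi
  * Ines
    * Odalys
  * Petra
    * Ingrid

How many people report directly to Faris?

Faris directly manages Chen, Fatou, Ines, Petra. That is 4 direct reports.

4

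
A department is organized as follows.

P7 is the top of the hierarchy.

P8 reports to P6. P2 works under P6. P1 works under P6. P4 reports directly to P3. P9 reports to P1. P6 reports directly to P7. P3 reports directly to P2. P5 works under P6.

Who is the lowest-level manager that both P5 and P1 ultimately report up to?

P6

P5's chain of managers is P6, P7. P1's chain of managers is P6, P7. The first manager that appears in both chains is P6.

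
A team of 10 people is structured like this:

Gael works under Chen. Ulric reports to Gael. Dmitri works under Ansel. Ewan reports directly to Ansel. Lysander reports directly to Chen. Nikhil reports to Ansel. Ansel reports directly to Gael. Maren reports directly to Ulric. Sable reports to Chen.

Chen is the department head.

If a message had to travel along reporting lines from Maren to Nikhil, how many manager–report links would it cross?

4

Maren is 2 levels below Gael, and Nikhil is 2 levels below Gael (their lowest common manager). The shortest path runs up from Maren to Gael and back down to Nikhil: 2 + 2 = 4 links.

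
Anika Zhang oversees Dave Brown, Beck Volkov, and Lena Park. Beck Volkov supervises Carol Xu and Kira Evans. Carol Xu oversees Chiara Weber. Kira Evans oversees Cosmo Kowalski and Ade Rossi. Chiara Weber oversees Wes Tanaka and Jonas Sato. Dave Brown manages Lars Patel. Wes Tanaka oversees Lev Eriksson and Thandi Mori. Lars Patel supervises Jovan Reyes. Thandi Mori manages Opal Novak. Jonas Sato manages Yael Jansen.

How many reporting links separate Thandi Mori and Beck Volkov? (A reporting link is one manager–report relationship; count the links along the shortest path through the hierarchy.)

Thandi Mori is in Beck Volkov's organization: the chain from Thandi Mori up to Beck Volkov is Thandi Mori → Wes Tanaka → Chiara Weber → Carol Xu → Beck Volkov, which is 4 links.

4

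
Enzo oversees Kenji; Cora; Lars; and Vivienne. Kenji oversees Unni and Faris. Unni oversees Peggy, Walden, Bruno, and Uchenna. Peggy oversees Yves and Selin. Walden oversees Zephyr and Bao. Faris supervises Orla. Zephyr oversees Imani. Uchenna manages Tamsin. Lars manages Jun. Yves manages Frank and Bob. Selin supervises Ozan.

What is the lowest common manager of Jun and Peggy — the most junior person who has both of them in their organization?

Jun's chain of managers is Lars, Enzo. Peggy's chain of managers is Unni, Kenji, Enzo. The first manager that appears in both chains is Enzo.

Enzo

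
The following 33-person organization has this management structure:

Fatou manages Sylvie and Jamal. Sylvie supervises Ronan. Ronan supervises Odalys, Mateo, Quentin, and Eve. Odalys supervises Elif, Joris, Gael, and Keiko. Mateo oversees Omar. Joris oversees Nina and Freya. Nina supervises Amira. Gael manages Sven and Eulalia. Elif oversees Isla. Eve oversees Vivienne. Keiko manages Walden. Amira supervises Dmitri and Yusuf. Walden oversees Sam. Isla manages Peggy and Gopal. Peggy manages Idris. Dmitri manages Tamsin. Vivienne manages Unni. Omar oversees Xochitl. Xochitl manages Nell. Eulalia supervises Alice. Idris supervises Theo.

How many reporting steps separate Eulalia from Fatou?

Chain from Eulalia up to Fatou: Eulalia → Gael → Odalys → Ronan → Sylvie → Fatou. That is 5 steps up, so Eulalia is 5 levels below Fatou.

5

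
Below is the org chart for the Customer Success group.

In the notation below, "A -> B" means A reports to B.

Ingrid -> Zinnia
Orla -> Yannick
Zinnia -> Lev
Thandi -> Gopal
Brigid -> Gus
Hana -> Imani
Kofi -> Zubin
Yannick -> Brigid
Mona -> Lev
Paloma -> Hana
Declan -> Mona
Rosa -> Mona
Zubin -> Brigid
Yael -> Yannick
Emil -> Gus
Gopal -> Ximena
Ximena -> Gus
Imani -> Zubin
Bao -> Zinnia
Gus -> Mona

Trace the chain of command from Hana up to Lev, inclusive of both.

Hana reports to Imani. Imani reports to Zubin. Zubin reports to Brigid. Brigid reports to Gus. Gus reports to Mona. Mona reports to Lev. Lev is at the top.

Hana -> Imani -> Zubin -> Brigid -> Gus -> Mona -> Lev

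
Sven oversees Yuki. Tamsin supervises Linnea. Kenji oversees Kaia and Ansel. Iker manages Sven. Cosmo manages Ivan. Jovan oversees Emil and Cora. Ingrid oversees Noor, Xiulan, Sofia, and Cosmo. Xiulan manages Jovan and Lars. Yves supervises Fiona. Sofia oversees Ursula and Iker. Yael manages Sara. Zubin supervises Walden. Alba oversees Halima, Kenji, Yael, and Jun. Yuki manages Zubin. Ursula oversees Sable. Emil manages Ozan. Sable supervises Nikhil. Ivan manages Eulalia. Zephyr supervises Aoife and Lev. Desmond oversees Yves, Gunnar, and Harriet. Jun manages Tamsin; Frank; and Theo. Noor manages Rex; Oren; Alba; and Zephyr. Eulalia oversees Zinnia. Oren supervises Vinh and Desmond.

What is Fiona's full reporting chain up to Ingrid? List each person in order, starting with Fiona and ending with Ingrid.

Fiona reports to Yves. Yves reports to Desmond. Desmond reports to Oren. Oren reports to Noor. Noor reports to Ingrid. Ingrid is at the top.

Fiona -> Yves -> Desmond -> Oren -> Noor -> Ingrid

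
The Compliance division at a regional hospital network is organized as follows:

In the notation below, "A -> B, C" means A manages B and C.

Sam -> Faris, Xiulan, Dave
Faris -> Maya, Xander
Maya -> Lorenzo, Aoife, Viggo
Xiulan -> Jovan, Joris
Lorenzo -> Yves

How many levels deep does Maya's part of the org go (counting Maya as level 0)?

The longest chain under Maya runs Maya → Lorenzo → Yves, which is 2 levels below Maya.

2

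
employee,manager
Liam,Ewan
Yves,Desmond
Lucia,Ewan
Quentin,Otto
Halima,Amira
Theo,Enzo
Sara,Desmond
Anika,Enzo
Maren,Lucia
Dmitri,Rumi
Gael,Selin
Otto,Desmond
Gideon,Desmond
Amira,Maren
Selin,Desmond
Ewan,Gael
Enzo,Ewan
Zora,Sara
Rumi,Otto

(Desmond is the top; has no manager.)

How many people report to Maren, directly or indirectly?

2

Maren directly manages Amira. Under Amira: Halima (1). That's 2 in total.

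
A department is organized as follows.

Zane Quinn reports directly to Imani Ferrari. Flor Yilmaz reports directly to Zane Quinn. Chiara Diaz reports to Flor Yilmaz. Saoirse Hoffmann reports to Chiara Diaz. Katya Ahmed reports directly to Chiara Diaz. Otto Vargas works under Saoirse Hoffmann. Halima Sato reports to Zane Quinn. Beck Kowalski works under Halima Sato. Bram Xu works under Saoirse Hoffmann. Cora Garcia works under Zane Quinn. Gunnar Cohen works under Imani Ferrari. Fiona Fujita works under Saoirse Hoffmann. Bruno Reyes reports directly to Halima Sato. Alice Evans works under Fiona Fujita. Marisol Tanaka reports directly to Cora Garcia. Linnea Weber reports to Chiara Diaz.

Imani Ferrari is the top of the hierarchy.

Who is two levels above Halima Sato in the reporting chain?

Imani Ferrari

Halima Sato reports to Zane Quinn, and Zane Quinn reports to Imani Ferrari. So Halima Sato's skip-level manager is Imani Ferrari.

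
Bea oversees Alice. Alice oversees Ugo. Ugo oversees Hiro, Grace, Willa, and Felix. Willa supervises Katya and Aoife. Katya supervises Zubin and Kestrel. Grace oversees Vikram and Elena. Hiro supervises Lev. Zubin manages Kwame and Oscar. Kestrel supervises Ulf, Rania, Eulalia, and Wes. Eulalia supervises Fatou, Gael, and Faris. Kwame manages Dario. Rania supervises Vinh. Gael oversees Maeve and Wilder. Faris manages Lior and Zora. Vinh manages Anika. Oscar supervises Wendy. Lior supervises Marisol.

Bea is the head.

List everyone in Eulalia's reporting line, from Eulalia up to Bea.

Eulalia reports to Kestrel. Kestrel reports to Katya. Katya reports to Willa. Willa reports to Ugo. Ugo reports to Alice. Alice reports to Bea. Bea is at the top.

Eulalia -> Kestrel -> Katya -> Willa -> Ugo -> Alice -> Bea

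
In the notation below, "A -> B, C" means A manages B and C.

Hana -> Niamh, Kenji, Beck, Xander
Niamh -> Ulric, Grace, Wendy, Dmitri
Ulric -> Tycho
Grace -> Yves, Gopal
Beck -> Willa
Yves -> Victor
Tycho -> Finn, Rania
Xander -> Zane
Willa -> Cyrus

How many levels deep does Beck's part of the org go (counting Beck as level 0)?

The longest chain under Beck runs Beck → Willa → Cyrus, which is 2 levels below Beck.

2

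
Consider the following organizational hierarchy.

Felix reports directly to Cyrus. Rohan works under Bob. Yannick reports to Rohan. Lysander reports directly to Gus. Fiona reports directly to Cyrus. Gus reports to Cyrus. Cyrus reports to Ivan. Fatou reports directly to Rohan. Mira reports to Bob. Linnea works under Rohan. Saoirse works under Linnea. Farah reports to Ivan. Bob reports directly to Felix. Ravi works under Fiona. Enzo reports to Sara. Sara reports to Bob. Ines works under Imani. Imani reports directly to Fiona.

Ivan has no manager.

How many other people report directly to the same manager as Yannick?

Yannick reports to Rohan. Rohan's other direct reports are Linnea, Fatou — 2 peers.

2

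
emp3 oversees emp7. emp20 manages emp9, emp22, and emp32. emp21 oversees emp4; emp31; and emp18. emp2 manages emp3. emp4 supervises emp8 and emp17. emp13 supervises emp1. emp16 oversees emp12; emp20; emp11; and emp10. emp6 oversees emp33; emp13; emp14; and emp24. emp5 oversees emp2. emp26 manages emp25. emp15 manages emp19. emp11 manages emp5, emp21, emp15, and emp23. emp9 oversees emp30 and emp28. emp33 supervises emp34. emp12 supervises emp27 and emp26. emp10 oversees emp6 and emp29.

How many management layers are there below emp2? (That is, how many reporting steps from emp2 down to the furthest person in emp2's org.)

The longest chain under emp2 runs emp2 → emp3 → emp7, which is 2 levels below emp2.

2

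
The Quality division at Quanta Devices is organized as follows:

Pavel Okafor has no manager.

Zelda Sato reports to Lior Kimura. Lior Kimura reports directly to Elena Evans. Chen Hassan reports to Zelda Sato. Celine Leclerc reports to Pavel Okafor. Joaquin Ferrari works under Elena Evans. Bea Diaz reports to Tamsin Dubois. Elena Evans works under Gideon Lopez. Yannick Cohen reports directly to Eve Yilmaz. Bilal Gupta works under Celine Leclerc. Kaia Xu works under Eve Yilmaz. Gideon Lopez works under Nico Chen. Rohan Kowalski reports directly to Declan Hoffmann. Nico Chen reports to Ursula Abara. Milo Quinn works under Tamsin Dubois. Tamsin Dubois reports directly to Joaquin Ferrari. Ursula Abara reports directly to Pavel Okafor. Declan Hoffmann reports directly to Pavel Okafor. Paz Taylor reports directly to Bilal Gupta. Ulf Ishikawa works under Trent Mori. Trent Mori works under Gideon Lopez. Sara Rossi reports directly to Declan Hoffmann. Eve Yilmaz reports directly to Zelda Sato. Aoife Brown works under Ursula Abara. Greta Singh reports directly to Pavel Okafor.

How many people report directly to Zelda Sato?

2

Zelda Sato directly manages Chen Hassan, Eve Yilmaz. That is 2 direct reports.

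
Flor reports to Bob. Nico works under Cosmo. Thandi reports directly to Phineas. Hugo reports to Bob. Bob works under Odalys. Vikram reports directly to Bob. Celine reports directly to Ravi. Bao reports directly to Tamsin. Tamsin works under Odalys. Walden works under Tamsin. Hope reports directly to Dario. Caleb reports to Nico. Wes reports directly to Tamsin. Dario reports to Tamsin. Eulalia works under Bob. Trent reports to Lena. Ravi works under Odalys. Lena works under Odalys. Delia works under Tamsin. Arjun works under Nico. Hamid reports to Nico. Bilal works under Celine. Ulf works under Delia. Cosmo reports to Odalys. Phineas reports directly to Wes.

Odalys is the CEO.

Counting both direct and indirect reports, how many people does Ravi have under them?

2

Ravi directly manages Celine. Under Celine: Bilal (1). That's 2 in total.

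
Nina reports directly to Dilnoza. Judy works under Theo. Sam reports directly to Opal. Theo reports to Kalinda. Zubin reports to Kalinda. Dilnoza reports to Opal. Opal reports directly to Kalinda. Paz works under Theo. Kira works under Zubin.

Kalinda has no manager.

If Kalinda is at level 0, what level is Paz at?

Chain from Paz up to Kalinda: Paz → Theo → Kalinda. That is 2 steps up, so Paz is 2 levels below Kalinda.

2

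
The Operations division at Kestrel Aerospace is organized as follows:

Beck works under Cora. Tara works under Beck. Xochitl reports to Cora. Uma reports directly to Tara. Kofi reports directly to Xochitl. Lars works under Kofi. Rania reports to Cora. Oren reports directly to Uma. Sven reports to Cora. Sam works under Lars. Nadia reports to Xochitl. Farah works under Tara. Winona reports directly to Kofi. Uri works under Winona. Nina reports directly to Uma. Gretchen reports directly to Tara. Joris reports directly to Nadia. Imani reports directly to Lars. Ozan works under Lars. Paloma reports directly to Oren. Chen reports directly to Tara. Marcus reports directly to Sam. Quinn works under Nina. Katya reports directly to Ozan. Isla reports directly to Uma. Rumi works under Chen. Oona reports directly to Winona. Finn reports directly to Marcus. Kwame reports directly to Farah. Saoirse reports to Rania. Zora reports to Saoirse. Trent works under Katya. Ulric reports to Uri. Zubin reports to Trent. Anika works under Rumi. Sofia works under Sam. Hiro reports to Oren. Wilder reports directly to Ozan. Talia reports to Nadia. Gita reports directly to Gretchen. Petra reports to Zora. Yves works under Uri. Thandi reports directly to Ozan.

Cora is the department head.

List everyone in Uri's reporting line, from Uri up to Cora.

Uri reports to Winona. Winona reports to Kofi. Kofi reports to Xochitl. Xochitl reports to Cora. Cora is at the top.

Uri -> Winona -> Kofi -> Xochitl -> Cora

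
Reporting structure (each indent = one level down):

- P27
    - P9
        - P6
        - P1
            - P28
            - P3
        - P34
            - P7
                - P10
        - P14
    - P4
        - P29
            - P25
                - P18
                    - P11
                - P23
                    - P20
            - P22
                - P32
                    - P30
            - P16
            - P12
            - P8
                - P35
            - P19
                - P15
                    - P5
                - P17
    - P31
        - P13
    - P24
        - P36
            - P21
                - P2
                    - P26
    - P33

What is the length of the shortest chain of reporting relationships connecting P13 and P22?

P13 is 2 levels below P27, and P22 is 3 levels below P27 (their lowest common manager). The shortest path runs up from P13 to P27 and back down to P22: 2 + 3 = 5 links.

5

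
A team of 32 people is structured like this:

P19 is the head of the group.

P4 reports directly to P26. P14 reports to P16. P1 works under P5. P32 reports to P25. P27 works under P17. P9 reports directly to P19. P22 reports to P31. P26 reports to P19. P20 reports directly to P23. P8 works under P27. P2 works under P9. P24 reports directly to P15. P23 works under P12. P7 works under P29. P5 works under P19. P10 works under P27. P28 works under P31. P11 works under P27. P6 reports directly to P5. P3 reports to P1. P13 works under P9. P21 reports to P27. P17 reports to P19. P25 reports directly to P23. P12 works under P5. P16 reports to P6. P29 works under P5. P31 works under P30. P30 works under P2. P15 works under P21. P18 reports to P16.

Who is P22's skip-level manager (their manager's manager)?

P30

P22 reports to P31, and P31 reports to P30. So P22's skip-level manager is P30.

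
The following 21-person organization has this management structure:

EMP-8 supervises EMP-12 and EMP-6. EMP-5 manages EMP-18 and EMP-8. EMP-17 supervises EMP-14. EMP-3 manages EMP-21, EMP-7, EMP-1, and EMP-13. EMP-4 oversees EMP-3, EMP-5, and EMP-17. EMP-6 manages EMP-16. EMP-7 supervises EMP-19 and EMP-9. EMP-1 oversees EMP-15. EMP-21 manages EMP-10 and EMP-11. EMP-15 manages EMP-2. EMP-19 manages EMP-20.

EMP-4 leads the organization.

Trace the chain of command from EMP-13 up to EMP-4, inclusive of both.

EMP-13 -> EMP-3 -> EMP-4

EMP-13 reports to EMP-3. EMP-3 reports to EMP-4. EMP-4 is at the top.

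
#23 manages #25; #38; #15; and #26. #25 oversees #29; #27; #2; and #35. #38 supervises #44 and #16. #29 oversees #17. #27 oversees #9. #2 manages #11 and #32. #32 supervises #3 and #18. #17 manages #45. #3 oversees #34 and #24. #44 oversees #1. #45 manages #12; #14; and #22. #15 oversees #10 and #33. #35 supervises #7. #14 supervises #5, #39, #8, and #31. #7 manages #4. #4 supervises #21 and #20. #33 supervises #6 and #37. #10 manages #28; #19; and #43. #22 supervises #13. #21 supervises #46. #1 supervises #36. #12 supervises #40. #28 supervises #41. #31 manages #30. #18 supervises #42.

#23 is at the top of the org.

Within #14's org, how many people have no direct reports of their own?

The people in #14's organization with no one reporting to them are #39, #8, #5, #30. That is 4.

4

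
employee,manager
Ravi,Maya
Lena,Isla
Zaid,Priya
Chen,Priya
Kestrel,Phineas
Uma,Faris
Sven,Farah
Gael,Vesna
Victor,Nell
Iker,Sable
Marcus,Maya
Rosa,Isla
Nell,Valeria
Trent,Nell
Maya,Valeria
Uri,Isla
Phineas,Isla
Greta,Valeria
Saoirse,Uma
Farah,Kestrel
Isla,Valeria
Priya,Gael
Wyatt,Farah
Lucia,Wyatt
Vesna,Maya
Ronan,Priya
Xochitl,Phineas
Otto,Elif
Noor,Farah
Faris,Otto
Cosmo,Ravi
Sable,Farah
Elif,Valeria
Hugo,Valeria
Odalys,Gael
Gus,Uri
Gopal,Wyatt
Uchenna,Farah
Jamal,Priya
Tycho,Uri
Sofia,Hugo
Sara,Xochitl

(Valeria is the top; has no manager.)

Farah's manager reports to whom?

Phineas

Farah reports to Kestrel, and Kestrel reports to Phineas. So Farah's skip-level manager is Phineas.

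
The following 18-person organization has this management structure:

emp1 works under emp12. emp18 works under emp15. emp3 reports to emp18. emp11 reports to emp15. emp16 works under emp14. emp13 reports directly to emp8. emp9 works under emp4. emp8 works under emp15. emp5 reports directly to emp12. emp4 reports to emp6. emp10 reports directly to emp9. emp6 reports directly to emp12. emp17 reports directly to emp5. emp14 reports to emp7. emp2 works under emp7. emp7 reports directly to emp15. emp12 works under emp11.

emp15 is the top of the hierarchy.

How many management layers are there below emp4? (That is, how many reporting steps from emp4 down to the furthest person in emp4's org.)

2

The longest chain under emp4 runs emp4 → emp9 → emp10, which is 2 levels below emp4.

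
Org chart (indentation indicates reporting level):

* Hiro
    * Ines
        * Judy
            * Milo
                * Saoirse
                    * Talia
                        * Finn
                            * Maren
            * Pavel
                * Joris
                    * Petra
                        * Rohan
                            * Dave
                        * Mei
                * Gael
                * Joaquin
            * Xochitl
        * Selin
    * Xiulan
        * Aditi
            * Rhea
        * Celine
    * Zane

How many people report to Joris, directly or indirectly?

4

Joris directly manages Petra. Under Petra: Mei, Rohan, Dave (3). That's 4 in total.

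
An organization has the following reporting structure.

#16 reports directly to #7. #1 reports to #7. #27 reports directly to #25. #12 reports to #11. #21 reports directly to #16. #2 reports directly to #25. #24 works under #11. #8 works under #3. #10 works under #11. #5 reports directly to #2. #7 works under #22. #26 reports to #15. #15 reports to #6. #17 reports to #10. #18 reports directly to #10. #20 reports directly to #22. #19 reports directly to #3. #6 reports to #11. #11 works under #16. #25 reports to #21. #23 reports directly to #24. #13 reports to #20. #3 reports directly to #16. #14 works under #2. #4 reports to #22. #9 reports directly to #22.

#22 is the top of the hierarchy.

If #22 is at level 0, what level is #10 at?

Chain from #10 up to #22: #10 → #11 → #16 → #7 → #22. That is 4 steps up, so #10 is 4 levels below #22.

4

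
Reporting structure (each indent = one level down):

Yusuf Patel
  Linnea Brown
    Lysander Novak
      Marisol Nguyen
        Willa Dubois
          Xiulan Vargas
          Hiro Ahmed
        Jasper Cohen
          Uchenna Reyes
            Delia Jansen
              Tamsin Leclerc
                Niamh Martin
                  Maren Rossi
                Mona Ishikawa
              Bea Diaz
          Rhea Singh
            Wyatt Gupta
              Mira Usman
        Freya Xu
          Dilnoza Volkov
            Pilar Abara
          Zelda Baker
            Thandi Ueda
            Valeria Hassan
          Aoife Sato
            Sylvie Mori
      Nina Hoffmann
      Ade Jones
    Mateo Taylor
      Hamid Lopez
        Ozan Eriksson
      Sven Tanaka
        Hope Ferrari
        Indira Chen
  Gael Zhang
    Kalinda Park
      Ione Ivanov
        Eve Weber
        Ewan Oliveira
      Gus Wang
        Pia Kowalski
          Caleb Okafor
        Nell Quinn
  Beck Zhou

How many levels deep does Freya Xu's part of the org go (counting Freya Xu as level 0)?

2

The longest chain under Freya Xu runs Freya Xu → Aoife Sato → Sylvie Mori, which is 2 levels below Freya Xu.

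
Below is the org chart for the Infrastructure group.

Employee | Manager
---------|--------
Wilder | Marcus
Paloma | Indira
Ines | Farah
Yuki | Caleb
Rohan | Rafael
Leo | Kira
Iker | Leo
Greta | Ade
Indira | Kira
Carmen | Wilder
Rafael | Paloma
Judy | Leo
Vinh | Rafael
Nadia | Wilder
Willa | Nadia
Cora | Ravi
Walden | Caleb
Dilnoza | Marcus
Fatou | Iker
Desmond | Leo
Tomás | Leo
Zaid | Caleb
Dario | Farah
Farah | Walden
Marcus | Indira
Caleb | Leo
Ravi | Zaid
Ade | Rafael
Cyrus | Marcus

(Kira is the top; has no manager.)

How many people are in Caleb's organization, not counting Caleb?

Caleb directly manages Zaid, Walden, Yuki. Under Zaid: Ravi, Cora (2). Under Walden: Farah, Ines, Dario (3). Yuki has no reports. So Caleb's organization is 3 direct reports plus everyone under them: 3 + 4 + 1 = 8.

8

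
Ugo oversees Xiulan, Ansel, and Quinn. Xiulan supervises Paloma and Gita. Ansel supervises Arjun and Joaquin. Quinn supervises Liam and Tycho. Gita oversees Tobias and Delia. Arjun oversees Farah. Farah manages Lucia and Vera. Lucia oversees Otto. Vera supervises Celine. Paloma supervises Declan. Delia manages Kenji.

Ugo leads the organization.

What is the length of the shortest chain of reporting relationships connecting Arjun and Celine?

3

Celine is in Arjun's organization: the chain from Celine up to Arjun is Celine → Vera → Farah → Arjun, which is 3 links.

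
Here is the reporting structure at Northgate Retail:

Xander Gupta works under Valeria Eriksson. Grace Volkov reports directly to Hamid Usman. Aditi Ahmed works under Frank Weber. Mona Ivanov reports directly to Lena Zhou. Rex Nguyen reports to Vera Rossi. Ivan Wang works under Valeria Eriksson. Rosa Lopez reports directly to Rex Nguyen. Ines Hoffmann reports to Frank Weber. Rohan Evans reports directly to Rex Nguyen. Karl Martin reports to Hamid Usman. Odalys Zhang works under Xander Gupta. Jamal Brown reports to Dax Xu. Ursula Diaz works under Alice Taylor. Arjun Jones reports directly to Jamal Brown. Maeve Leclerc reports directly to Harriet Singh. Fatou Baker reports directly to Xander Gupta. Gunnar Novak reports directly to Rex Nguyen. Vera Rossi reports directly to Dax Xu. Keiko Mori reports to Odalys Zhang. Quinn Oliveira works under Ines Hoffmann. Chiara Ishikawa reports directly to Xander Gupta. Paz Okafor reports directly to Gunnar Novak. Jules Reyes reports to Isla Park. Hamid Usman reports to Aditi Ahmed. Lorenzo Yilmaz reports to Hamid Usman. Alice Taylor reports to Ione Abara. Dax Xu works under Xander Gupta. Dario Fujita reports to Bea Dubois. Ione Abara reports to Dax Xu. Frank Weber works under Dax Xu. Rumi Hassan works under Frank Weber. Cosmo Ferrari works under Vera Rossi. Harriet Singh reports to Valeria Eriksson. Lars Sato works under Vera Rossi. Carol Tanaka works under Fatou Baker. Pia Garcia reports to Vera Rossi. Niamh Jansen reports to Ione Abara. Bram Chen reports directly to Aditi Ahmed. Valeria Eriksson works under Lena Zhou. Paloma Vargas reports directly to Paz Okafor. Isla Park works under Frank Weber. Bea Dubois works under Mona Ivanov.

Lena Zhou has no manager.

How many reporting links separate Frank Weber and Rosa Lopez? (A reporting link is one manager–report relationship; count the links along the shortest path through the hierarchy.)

4

Frank Weber is 1 level below Dax Xu, and Rosa Lopez is 3 levels below Dax Xu (their lowest common manager). The shortest path runs up from Frank Weber to Dax Xu and back down to Rosa Lopez: 1 + 3 = 4 links.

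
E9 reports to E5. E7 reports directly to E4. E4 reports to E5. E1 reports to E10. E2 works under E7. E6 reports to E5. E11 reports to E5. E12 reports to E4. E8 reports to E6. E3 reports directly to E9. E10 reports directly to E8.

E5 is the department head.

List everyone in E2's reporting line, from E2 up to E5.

E2 -> E7 -> E4 -> E5

E2 reports to E7. E7 reports to E4. E4 reports to E5. E5 is at the top.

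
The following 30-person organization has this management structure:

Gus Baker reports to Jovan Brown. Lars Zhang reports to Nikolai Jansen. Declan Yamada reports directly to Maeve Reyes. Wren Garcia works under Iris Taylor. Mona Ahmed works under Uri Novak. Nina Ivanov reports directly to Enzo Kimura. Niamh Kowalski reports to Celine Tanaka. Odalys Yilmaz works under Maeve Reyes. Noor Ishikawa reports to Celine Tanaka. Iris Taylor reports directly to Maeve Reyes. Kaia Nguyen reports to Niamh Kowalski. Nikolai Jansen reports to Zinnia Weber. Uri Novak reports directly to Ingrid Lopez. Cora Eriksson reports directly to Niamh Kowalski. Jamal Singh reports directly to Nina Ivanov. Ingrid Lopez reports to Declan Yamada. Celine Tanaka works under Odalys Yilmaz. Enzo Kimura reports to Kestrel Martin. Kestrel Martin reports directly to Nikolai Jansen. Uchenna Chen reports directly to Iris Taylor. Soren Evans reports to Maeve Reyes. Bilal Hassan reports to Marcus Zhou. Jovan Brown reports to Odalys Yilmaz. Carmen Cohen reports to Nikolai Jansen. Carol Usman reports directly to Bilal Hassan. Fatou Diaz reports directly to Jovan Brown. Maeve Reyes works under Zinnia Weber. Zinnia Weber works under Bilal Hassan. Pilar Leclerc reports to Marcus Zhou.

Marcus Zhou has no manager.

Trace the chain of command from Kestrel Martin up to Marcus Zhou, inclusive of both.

Kestrel Martin -> Nikolai Jansen -> Zinnia Weber -> Bilal Hassan -> Marcus Zhou

Kestrel Martin reports to Nikolai Jansen. Nikolai Jansen reports to Zinnia Weber. Zinnia Weber reports to Bilal Hassan. Bilal Hassan reports to Marcus Zhou. Marcus Zhou is at the top.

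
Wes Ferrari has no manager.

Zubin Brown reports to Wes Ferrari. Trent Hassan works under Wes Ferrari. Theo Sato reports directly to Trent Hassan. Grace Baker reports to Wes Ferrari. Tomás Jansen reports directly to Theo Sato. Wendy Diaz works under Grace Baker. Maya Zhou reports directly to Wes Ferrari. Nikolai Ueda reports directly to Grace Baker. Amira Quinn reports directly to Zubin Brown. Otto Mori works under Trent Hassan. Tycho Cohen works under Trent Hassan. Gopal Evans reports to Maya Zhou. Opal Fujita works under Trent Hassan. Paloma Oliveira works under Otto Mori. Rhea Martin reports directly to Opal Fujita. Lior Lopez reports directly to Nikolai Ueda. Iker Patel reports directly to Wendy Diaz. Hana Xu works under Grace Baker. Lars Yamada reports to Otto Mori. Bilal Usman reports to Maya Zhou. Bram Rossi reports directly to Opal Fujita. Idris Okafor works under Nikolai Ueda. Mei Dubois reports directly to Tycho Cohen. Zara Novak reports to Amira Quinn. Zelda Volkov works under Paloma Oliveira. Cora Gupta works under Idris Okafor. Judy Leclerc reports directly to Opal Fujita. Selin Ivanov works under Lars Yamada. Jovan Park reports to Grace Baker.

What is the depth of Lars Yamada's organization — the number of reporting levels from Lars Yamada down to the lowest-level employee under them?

1

The longest chain under Lars Yamada runs Lars Yamada → Selin Ivanov, which is 1 level below Lars Yamada.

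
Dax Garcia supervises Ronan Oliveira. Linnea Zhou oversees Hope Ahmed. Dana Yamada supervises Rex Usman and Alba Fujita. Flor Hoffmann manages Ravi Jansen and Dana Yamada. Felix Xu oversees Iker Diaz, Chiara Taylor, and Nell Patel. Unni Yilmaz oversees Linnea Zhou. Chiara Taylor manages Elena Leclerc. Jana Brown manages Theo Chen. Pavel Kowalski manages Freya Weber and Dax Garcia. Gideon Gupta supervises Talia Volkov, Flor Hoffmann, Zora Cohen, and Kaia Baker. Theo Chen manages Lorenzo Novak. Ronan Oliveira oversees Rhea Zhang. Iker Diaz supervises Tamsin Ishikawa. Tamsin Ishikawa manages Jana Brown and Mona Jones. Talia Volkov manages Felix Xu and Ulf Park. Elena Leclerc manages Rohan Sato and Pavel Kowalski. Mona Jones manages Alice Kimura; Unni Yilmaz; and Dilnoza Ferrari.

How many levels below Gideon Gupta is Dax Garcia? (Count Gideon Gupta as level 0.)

Chain from Dax Garcia up to Gideon Gupta: Dax Garcia → Pavel Kowalski → Elena Leclerc → Chiara Taylor → Felix Xu → Talia Volkov → Gideon Gupta. That is 6 steps up, so Dax Garcia is 6 levels below Gideon Gupta.

6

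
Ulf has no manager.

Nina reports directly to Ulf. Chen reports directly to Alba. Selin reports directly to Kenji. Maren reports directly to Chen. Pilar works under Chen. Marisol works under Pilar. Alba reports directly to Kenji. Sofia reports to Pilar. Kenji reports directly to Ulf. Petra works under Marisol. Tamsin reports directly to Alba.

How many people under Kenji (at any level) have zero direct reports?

5

The people in Kenji's organization with no one reporting to them are Selin, Tamsin, Maren, Sofia, Petra. That is 5.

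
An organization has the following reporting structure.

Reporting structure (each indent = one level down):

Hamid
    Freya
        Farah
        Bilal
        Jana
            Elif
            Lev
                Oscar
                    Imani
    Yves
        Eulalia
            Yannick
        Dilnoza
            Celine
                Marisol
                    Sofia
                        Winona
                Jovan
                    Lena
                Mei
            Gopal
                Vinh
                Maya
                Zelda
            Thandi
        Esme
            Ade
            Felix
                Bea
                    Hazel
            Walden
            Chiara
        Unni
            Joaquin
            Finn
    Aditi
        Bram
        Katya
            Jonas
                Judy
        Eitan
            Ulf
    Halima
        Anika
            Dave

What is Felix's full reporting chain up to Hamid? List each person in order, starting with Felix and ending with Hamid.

Felix -> Esme -> Yves -> Hamid

Felix reports to Esme. Esme reports to Yves. Yves reports to Hamid. Hamid is at the top.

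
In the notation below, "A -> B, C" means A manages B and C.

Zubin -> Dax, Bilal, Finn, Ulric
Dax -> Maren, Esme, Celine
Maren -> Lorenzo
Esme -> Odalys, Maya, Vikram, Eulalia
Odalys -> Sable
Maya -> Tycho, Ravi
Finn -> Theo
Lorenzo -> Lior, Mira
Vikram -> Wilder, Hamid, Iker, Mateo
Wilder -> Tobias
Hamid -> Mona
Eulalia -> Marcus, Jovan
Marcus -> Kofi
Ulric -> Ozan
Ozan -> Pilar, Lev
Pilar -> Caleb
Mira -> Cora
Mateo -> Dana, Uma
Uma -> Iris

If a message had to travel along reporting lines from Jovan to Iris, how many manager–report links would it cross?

Jovan is 2 levels below Esme, and Iris is 4 levels below Esme (their lowest common manager). The shortest path runs up from Jovan to Esme and back down to Iris: 2 + 4 = 6 links.

6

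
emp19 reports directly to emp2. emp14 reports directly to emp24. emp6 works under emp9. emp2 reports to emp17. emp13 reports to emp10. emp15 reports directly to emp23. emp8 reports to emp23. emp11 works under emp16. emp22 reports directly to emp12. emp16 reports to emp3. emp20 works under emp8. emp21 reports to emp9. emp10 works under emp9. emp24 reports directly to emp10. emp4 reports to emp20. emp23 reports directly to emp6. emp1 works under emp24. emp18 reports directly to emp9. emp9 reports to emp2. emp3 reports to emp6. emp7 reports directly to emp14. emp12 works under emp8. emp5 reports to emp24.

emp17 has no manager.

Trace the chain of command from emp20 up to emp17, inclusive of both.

emp20 reports to emp8. emp8 reports to emp23. emp23 reports to emp6. emp6 reports to emp9. emp9 reports to emp2. emp2 reports to emp17. emp17 is at the top.

emp20 -> emp8 -> emp23 -> emp6 -> emp9 -> emp2 -> emp17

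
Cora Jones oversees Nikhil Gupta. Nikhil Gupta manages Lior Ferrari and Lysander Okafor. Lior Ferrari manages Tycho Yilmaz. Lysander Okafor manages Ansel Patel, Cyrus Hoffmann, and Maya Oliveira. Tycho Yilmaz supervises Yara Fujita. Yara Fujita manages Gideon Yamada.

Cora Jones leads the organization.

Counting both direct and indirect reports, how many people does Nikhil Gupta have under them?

Nikhil Gupta directly manages Lior Ferrari, Lysander Okafor. Under Lior Ferrari: Tycho Yilmaz, Yara Fujita, Gideon Yamada (3). Under Lysander Okafor: Ansel Patel, Cyrus Hoffmann, Maya Oliveira (3). So Nikhil Gupta's organization is 2 direct reports plus everyone under them: 4 + 4 = 8.

8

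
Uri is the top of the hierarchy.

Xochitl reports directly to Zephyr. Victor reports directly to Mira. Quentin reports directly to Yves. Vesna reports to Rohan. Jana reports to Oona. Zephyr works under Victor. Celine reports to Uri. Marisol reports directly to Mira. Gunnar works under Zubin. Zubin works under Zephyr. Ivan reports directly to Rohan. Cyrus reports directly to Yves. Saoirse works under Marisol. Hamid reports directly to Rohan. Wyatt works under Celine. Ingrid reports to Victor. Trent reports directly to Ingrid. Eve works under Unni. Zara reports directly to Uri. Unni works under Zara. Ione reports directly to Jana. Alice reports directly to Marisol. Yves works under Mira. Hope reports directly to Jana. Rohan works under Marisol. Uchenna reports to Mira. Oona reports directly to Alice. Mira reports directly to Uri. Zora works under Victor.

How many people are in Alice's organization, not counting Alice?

4

Alice directly manages Oona. Under Oona: Jana, Ione, Hope (3). That's 4 in total.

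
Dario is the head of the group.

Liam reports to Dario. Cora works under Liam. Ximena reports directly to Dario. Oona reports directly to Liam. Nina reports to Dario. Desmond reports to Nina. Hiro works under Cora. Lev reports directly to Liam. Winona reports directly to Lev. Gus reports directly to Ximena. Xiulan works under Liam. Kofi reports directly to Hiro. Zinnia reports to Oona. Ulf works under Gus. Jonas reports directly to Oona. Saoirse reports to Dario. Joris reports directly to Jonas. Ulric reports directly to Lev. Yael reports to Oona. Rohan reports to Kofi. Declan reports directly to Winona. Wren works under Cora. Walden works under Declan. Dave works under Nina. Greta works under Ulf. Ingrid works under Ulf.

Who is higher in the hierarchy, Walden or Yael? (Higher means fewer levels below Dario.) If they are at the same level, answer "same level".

Walden is 5 levels below Dario; Yael is 3. Yael is higher.

Yael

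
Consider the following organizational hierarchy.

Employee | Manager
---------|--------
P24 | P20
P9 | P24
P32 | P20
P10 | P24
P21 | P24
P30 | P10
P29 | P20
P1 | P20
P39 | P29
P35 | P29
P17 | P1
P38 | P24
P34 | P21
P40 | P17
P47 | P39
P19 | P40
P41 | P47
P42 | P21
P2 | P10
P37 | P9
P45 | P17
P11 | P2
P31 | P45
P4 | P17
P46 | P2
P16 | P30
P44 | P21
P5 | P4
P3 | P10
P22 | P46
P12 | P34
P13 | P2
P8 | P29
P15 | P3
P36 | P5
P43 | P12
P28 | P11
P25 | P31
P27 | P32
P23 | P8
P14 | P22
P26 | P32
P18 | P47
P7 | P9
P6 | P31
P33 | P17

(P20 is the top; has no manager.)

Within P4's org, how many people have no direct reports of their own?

The only person in P4's organization with no one reporting to them is P36. That is 1.

1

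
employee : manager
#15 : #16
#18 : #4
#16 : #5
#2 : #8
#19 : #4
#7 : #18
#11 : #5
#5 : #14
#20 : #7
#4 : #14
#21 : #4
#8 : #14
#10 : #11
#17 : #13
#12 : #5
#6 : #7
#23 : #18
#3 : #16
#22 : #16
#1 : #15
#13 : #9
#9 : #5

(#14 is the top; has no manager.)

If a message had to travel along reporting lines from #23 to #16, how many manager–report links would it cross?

5

#23 is 3 levels below #14, and #16 is 2 levels below #14 (their lowest common manager). The shortest path runs up from #23 to #14 and back down to #16: 3 + 2 = 5 links.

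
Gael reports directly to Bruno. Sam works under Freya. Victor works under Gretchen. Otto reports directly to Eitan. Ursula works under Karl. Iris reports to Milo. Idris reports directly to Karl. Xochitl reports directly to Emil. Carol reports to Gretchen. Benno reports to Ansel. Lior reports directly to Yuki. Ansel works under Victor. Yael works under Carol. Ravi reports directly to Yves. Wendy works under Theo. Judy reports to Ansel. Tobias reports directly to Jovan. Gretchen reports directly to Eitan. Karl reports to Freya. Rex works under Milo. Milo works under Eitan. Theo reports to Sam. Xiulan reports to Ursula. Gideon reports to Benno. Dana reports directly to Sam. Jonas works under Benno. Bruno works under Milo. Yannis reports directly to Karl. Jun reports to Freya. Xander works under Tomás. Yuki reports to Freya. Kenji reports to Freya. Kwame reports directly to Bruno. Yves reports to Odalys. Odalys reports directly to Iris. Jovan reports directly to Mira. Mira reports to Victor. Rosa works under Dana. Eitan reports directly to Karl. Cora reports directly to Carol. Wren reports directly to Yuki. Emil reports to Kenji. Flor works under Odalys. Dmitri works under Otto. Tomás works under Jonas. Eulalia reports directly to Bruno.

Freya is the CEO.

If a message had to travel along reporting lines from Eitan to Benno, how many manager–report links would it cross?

Benno is in Eitan's organization: the chain from Benno up to Eitan is Benno → Ansel → Victor → Gretchen → Eitan, which is 4 links.

4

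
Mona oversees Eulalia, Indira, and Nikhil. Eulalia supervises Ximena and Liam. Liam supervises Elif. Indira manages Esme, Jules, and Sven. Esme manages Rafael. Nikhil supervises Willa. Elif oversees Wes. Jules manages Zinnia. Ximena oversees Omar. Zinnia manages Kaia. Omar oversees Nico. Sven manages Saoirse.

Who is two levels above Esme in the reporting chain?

Mona

Esme reports to Indira, and Indira reports to Mona. So Esme's skip-level manager is Mona.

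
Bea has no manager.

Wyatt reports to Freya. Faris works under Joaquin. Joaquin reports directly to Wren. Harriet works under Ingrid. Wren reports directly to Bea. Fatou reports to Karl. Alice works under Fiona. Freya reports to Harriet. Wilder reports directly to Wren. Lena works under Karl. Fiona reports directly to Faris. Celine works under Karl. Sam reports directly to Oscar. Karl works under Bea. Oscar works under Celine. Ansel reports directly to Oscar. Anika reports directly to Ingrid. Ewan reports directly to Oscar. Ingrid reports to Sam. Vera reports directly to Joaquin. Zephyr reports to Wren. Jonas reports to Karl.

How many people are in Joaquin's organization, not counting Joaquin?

Joaquin directly manages Faris, Vera. Under Faris: Fiona, Alice (2). Vera has no reports. So Joaquin's organization is 2 direct reports plus everyone under them: 3 + 1 = 4.

4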